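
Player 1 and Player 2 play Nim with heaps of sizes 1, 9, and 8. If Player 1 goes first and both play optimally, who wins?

Compute the nim-sum pairwise:
1 ⊕ 9 = 8
8 ⊕ 8 = 0
The nim-sum is 0, so this is a P-position: the player to move is in a losing position under optimal play; Player 1 is about to move from it and so loses — Player 2 wins.

Player 2 wins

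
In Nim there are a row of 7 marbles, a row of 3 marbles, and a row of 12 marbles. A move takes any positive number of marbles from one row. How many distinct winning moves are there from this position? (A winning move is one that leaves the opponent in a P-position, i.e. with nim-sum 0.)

1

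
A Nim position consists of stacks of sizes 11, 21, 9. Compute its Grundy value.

23

Nim-sum: 11 ⊕ 21 ⊕ 9 = 23.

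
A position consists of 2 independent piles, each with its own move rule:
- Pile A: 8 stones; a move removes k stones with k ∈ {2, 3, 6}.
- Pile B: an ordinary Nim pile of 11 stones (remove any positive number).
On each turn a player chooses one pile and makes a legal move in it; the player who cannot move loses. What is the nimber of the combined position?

9

Build the Grundy sequence for pile A with g(k) = mex{g(k−s) : s ∈ {2, 3, 6}, s ≤ k}:
g(0) = mex{} = 0
g(1) = mex{} = 0
g(2) = mex{0} = 1
g(3) = mex{0} = 1
g(4) = mex{0,1} = 2
g(5) = mex{1} = 0
g(6) = mex{0,1,2} = 3
g(7) = mex{0,2} = 1
g(8) = mex{0,1,3} = 2
So g(8) = 2.
Pile B is a plain Nim pile of size 11, so its Grundy value is 11.
The value of a disjunctive sum is the nim-sum of the parts.
Combined value = 2 XOR 11 = 9.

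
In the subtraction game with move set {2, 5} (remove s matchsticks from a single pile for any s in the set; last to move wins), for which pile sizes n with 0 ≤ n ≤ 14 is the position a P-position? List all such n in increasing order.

Grundy values for subtraction set {2, 5}:
k:     0  1  2  3  4  5  6  7  8  9 10 11 12 13 14
g(k):  0  0  1  1  0  2  1  0  0  1  1  0  2  1  0
The P-positions (g = 0) in 0..14 are 0, 1, 4, 7, 8, 11, 14.

0, 1, 4, 7, 8, 11, 14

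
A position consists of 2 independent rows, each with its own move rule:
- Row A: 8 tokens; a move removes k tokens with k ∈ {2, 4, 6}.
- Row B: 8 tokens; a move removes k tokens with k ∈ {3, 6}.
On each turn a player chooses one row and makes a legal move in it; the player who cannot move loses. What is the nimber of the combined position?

2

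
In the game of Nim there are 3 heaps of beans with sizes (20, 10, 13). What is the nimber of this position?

Bitwise XOR of the heap sizes:
  10100  (20)
  01010  (10)
  01101  (13)
  -----
  10011  (19)

19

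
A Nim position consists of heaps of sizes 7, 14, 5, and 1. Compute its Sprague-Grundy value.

13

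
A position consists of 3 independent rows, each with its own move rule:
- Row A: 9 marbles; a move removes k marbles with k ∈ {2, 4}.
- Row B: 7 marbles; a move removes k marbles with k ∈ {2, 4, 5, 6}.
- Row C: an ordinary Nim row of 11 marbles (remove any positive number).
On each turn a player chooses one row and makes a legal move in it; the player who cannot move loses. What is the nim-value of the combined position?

9

For row A, compute g(0), g(1), … with moves {2, 4}:
k:     0  1  2  3  4  5  6  7  8  9
g(k):  0  0  1  1  2  2  0  0  1  1
So g(9) = 1.
For row B, compute g(0), g(1), … with moves {2, 4, 5, 6}:
k:     0  1  2  3  4  5  6  7
g(k):  0  0  1  1  2  2  3  3
So g(7) = 3.
Row C is a plain Nim row of size 11, so its Grundy value is 11.
The value of a disjunctive sum is the nim-sum of the parts.
Combined value = 1 ⊕ 3 ⊕ 11 = 9.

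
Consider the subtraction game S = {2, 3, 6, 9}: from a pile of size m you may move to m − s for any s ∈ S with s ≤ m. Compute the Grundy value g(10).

3

Compute g(0), g(1), … for moves {2, 3, 6, 9}:
g(0) = mex{} = 0
g(1) = mex{} = 0
g(2) = mex{0} = 1
g(3) = mex{0} = 1
g(4) = mex{0,1} = 2
g(5) = mex{1} = 0
g(6) = mex{0,1,2} = 3
g(7) = mex{0,2} = 1
g(8) = mex{0,1,3} = 2
g(9) = mex{0,1,3} = 2
g(10) = mex{0,1,2} = 3
So g(10) = 3.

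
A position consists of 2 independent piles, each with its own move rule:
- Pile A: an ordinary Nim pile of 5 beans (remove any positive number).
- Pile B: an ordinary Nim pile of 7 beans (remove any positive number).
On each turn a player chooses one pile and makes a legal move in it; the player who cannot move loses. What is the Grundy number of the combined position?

Pile A is a plain Nim pile of size 5, so its Grundy value is 5.
Pile B is a plain Nim pile of size 7, so its Grundy value is 7.
The value of a disjunctive sum is the nim-sum of the parts.
Combined value = 5 ⊕ 7 = 2.

2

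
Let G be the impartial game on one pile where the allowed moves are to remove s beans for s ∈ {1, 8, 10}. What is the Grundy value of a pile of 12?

1

Compute g(0), g(1), … for moves {1, 8, 10}:
k:     0  1  2  3  4  5  6  7  8  9 10 11 12
g(k):  0  1  0  1  0  1  0  1  2  0  1  0  1
So g(12) = 1.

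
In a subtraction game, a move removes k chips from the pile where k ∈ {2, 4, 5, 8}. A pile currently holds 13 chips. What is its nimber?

0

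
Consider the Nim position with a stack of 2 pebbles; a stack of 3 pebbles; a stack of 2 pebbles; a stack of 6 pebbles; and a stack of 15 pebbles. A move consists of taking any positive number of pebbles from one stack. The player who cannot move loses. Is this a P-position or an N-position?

N-position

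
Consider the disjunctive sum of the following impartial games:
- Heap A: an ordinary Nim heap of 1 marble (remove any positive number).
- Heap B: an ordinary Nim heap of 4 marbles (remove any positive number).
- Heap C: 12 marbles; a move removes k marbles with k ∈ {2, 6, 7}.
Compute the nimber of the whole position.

7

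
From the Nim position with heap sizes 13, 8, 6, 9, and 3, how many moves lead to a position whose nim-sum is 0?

Compute the nim-sum pairwise:
13 ⊕ 8 = 5
5 ⊕ 6 = 3
3 ⊕ 9 = 10
10 ⊕ 3 = 9
The overall nim-sum is X = 9. A heap of size p has a winning move iff p XOR X < p (reduce it to p XOR X).
  13: 13 XOR 9 = 4 < 13 — winning move (to 4).
  8: 8 XOR 9 = 1 < 8 — winning move (to 1).
  6: 6 XOR 9 = 15 ≥ 6 — no move.
  9: 9 XOR 9 = 0 < 9 — winning move (to 0).
  3: 3 XOR 9 = 10 ≥ 3 — no move.
That gives 3 winning moves.

3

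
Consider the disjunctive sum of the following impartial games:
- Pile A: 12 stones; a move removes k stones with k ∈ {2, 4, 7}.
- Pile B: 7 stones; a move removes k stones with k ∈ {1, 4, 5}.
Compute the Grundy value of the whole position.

3

For pile A, compute g(0), g(1), … with moves {2, 4, 7}:
g(0) = mex{} = 0
g(1) = mex{} = 0
g(2) = mex{0} = 1
g(3) = mex{0} = 1
g(4) = mex{0,1} = 2
g(5) = mex{0,1} = 2
g(6) = mex{1,2} = 0
g(7) = mex{0,1,2} = 3
g(8) = mex{0,2} = 1
g(9) = mex{1,2,3} = 0
g(10) = mex{0,1} = 2
g(11) = mex{0,2,3} = 1
g(12) = mex{1,2} = 0
So g(12) = 0.
For pile B, compute g(0), g(1), … with moves {1, 4, 5}:
k:     0  1  2  3  4  5  6  7
g(k):  0  1  0  1  2  3  2  3
So g(7) = 3.
By the Sprague-Grundy theorem, the Grundy value of a sum of independent games is the XOR of the component values.
Combined value = 0 XOR 3 = 3.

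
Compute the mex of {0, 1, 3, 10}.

2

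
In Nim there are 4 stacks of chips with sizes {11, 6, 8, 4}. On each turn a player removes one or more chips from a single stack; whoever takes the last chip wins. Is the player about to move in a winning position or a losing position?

Write each in binary and XOR column by column:
  1011  (11)
  0110  (6)
  1000  (8)
  0100  (4)
  ----
  0001  (1)
The nim-sum is 1 ≠ 0, so this is an N-position: the player to move can win.

Winning position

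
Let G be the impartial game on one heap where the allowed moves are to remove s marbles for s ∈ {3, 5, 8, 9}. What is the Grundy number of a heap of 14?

Compute g(0), g(1), … for moves {3, 5, 8, 9}:
g(0) = mex{} = 0
g(1) = mex{} = 0
g(2) = mex{} = 0
g(3) = mex{0} = 1
g(4) = mex{0} = 1
g(5) = mex{0} = 1
g(6) = mex{0,1} = 2
g(7) = mex{0,1} = 2
g(8) = mex{0,1} = 2
g(9) = mex{0,1,2} = 3
g(10) = mex{0,1,2} = 3
g(11) = mex{0,1,2} = 3
g(12) = mex{1,2,3} = 0
g(13) = mex{1,2,3} = 0
g(14) = mex{1,2,3} = 0
So g(14) = 0.

0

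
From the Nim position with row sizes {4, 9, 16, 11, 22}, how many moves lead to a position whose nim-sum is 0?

0

In binary:
  00100  (4)
  01001  (9)
  10000  (16)
  01011  (11)
  10110  (22)
  -----
  00000  (0)
The nim-sum is already 0, so every move leaves a nonzero nim-sum — there are no winning moves.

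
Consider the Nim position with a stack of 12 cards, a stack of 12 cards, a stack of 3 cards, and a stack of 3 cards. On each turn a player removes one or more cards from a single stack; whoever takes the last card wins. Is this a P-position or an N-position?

P-position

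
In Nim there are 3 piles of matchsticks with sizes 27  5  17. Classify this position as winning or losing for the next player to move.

Winning position

Write each in binary and XOR column by column:
  11011  (27)
  00101  (5)
  10001  (17)
  -----
  01111  (15)
The nim-sum is 15 ≠ 0, so this is an N-position: the player to move can win.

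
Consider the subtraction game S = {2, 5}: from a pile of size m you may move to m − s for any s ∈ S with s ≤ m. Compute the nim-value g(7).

Grundy values for subtraction set {2, 5}:
g(0) = mex{} = 0
g(1) = mex{} = 0
g(2) = mex{0} = 1
g(3) = mex{0} = 1
g(4) = mex{1} = 0
g(5) = mex{0,1} = 2
g(6) = mex{0} = 1
g(7) = mex{1,2} = 0
So g(7) = 0.

0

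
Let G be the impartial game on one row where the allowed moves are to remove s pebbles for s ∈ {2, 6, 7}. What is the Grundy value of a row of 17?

Compute g(0), g(1), … for moves {2, 6, 7}:
k:     0  1  2  3  4  5  6  7  8  9 10 11 12 13 14 15 16 17
g(k):  0  0  1  1  0  0  1  1  2  0  3  1  2  0  0  1  1  0
So g(17) = 0.

0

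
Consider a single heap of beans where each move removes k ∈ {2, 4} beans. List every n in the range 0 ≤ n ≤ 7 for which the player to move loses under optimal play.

Grundy values for subtraction set {2, 4}:
g(0) = mex{} = 0
g(1) = mex{} = 0
g(2) = mex{0} = 1
g(3) = mex{0} = 1
g(4) = mex{0,1} = 2
g(5) = mex{0,1} = 2
g(6) = mex{1,2} = 0
g(7) = mex{1,2} = 0
The P-positions (g = 0) in 0..7 are 0, 1, 6, 7.

0, 1, 6, 7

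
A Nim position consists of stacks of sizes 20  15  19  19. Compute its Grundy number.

27

Nim-sum: 20 ⊕ 15 ⊕ 19 ⊕ 19 = 27.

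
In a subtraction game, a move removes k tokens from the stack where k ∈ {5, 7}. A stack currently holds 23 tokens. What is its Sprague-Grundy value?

Grundy values for subtraction set {5, 7}:
k:     0  1  2  3  4  5  6  7  8  9 10 11 12 13 14 15 16 17 18 19 20 21 22 23
g(k):  0  0  0  0  0  1  1  1  1  1  2  2  0  0  0  0  0  1  1  1  1  1  2  2
So g(23) = 2.

2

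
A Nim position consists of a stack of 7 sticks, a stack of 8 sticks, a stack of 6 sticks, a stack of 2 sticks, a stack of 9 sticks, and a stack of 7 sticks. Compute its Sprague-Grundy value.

Compute the nim-sum pairwise:
7 ^ 8 = 15
15 ^ 6 = 9
9 ^ 2 = 11
11 ^ 9 = 2
2 ^ 7 = 5

5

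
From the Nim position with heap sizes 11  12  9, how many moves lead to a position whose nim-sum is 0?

Compute the nim-sum pairwise:
11 ⊕ 12 = 7
7 ⊕ 9 = 14
The overall nim-sum is X = 14. A heap of size p has a winning move iff p XOR X < p (reduce it to p XOR X).
  11: 11 XOR 14 = 5 < 11 — winning move (to 5).
  12: 12 XOR 14 = 2 < 12 — winning move (to 2).
  9: 9 XOR 14 = 7 < 9 — winning move (to 7).
That gives 3 winning moves.

3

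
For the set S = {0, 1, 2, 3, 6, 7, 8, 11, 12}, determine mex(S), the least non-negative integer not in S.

4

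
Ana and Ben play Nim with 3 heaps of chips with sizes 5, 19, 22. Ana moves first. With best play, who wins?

Ben wins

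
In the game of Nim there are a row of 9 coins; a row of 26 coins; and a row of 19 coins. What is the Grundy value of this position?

0

Compute the nim-sum pairwise:
9 XOR 26 = 19
19 XOR 19 = 0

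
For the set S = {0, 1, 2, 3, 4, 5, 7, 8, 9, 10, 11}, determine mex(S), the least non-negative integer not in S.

The values 0, 1, 2, 3, 4, 5 are all present; 6 is the first non-negative integer missing from the set.

6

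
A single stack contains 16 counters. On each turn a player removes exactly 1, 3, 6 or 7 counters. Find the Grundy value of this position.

Build the Grundy sequence with g(k) = mex{g(k−s) : s ∈ {1, 3, 6, 7}, s ≤ k}:
k:     0  1  2  3  4  5  6  7  8  9 10 11 12 13 14 15 16
g(k):  0  1  0  1  0  1  2  3  2  3  2  3  0  1  0  1  0
So g(16) = 0.

0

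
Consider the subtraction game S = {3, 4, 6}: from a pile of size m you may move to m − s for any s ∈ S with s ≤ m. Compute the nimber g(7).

2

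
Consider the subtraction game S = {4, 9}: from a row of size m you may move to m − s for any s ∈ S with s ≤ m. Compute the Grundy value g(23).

2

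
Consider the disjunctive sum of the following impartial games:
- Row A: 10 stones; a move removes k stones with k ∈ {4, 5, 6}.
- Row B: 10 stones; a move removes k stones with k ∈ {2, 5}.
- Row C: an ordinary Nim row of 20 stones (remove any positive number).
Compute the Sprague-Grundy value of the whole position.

21

For row A, compute g(0), g(1), … with moves {4, 5, 6}:
k:     0  1  2  3  4  5  6  7  8  9 10
g(k):  0  0  0  0  1  1  1  1  2  2  0
So g(10) = 0.
Grundy values for row B (subtraction set {2, 5}):
g(0) = mex{} = 0
g(1) = mex{} = 0
g(2) = mex{0} = 1
g(3) = mex{0} = 1
g(4) = mex{1} = 0
g(5) = mex{0,1} = 2
g(6) = mex{0} = 1
g(7) = mex{1,2} = 0
g(8) = mex{1} = 0
g(9) = mex{0} = 1
g(10) = mex{0,2} = 1
So g(10) = 1.
Row C is a plain Nim row of size 20, so its Grundy value is 20.
By the Sprague-Grundy theorem, the Grundy value of a sum of independent games is the XOR of the component values.
Combined value = 0 XOR 1 XOR 20 = 21.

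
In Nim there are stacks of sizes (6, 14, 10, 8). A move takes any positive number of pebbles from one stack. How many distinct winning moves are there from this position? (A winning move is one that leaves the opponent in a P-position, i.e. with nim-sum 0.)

3

Write each in binary and XOR column by column:
  0110  (6)
  1110  (14)
  1010  (10)
  1000  (8)
  ----
  1010  (10)
The overall nim-sum is X = 10. A stack of size p has a winning move iff p XOR X < p (reduce it to p XOR X).
  6: 6 XOR 10 = 12 ≥ 6 — no move.
  14: 14 XOR 10 = 4 < 14 — winning move (to 4).
  10: 10 XOR 10 = 0 < 10 — winning move (to 0).
  8: 8 XOR 10 = 2 < 8 — winning move (to 2).
That gives 3 winning moves.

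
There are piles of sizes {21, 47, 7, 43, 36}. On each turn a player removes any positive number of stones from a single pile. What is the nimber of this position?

50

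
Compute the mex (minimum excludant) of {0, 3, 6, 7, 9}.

0 is in the set but 1 is not, so the mex is 1.

1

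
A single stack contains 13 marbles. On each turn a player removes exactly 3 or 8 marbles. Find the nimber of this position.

0

Compute g(0), g(1), … for moves {3, 8}:
g(0) = mex{} = 0
g(1) = mex{} = 0
g(2) = mex{} = 0
g(3) = mex{0} = 1
g(4) = mex{0} = 1
g(5) = mex{0} = 1
g(6) = mex{1} = 0
g(7) = mex{1} = 0
g(8) = mex{0,1} = 2
g(9) = mex{0} = 1
g(10) = mex{0} = 1
g(11) = mex{1,2} = 0
g(12) = mex{1} = 0
g(13) = mex{1} = 0
So g(13) = 0.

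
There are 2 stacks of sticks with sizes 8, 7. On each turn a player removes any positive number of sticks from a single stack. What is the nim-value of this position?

Compute the nim-sum pairwise:
8 ^ 7 = 15

15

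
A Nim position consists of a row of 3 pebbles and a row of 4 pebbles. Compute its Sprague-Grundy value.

Nim-sum: 3 XOR 4 = 7.

7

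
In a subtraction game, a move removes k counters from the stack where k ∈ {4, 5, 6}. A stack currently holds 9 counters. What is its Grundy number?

Build the Grundy sequence with g(k) = mex{g(k−s) : s ∈ {4, 5, 6}, s ≤ k}:
k:     0  1  2  3  4  5  6  7  8  9
g(k):  0  0  0  0  1  1  1  1  2  2
So g(9) = 2.

2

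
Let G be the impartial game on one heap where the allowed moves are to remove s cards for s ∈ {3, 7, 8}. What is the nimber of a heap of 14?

Grundy values for subtraction set {3, 7, 8}:
g(0) = mex{} = 0
g(1) = mex{} = 0
g(2) = mex{} = 0
g(3) = mex{0} = 1
g(4) = mex{0} = 1
g(5) = mex{0} = 1
g(6) = mex{1} = 0
g(7) = mex{0,1} = 2
g(8) = mex{0,1} = 2
g(9) = mex{0} = 1
g(10) = mex{0,1,2} = 3
g(11) = mex{1,2} = 0
g(12) = mex{1} = 0
g(13) = mex{0,1,3} = 2
g(14) = mex{0,2} = 1
So g(14) = 1.

1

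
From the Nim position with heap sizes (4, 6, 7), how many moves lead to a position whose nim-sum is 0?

3

Nim-sum: 4 ⊕ 6 ⊕ 7 = 5.
The overall nim-sum is X = 5. A heap of size p has a winning move iff p XOR X < p (reduce it to p XOR X).
  4: 4 XOR 5 = 1 < 4 — winning move (to 1).
  6: 6 XOR 5 = 3 < 6 — winning move (to 3).
  7: 7 XOR 5 = 2 < 7 — winning move (to 2).
That gives 3 winning moves.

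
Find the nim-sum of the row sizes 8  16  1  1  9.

Compute the nim-sum pairwise:
8 XOR 16 = 24
24 XOR 1 = 25
25 XOR 1 = 24
24 XOR 9 = 17

17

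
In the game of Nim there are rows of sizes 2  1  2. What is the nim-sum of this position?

1

Compute the nim-sum pairwise:
2 XOR 1 = 3
3 XOR 2 = 1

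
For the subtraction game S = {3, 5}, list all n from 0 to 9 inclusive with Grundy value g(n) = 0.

Build the Grundy sequence with g(k) = mex{g(k−s) : s ∈ {3, 5}, s ≤ k}:
g(0) = mex{} = 0
g(1) = mex{} = 0
g(2) = mex{} = 0
g(3) = mex{0} = 1
g(4) = mex{0} = 1
g(5) = mex{0} = 1
g(6) = mex{0,1} = 2
g(7) = mex{0,1} = 2
g(8) = mex{1} = 0
g(9) = mex{1,2} = 0
The P-positions (g = 0) in 0..9 are 0, 1, 2, 8, 9.

0, 1, 2, 8, 9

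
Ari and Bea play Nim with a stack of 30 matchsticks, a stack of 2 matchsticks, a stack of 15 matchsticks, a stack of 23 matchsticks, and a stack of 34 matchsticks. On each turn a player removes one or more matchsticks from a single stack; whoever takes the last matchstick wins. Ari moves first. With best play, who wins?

Compute the nim-sum pairwise:
30 XOR 2 = 28
28 XOR 15 = 19
19 XOR 23 = 4
4 XOR 34 = 38
The nim-sum is 38 ≠ 0, so this is an N-position: the player to move can win; Ari has a winning move.

Ari wins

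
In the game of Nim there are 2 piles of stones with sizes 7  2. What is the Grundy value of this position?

5

Nim-sum: 7 ⊕ 2 = 5.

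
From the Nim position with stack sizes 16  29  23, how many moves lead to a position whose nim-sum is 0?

Nim-sum: 16 ^ 29 ^ 23 = 26.
The overall nim-sum is X = 26. A stack of size p has a winning move iff p XOR X < p (reduce it to p XOR X).
  16: 16 XOR 26 = 10 < 16 — winning move (to 10).
  29: 29 XOR 26 = 7 < 29 — winning move (to 7).
  23: 23 XOR 26 = 13 < 23 — winning move (to 13).
That gives 3 winning moves.

3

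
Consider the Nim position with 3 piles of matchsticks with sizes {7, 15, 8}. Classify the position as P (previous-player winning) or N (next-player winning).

P-position

Bitwise XOR of the heap sizes:
  0111  (7)
  1111  (15)
  1000  (8)
  ----
  0000  (0)
The nim-sum is 0, so this is a P-position: the player to move is in a losing position under optimal play.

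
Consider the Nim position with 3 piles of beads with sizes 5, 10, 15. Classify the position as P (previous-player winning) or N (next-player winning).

P-position

Nim-sum: 5 XOR 10 XOR 15 = 0.
The nim-sum is 0, so this is a P-position: the player to move is in a losing position under optimal play.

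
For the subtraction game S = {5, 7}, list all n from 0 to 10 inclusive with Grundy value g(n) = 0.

Build the Grundy sequence with g(k) = mex{g(k−s) : s ∈ {5, 7}, s ≤ k}:
g(0) = mex{} = 0
g(1) = mex{} = 0
g(2) = mex{} = 0
g(3) = mex{} = 0
g(4) = mex{} = 0
g(5) = mex{0} = 1
g(6) = mex{0} = 1
g(7) = mex{0} = 1
g(8) = mex{0} = 1
g(9) = mex{0} = 1
g(10) = mex{0,1} = 2
The P-positions (g = 0) in 0..10 are 0, 1, 2, 3, 4.

0, 1, 2, 3, 4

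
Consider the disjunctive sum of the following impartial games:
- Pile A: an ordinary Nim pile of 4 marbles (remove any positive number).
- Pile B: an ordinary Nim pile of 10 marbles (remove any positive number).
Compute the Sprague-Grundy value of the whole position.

14

Pile A is a plain Nim pile of size 4, so its Grundy value is 4.
Pile B is a plain Nim pile of size 10, so its Grundy value is 10.
The value of a disjunctive sum is the nim-sum of the parts.
Combined value = 4 ⊕ 10 = 14.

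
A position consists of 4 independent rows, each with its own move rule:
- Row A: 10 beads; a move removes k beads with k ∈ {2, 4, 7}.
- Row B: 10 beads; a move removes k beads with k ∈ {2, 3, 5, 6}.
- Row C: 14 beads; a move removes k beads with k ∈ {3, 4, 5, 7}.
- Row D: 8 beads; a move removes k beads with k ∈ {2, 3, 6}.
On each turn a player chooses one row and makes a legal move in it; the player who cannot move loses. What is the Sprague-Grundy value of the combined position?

Build the Grundy sequence for row A with g(k) = mex{g(k−s) : s ∈ {2, 4, 7}, s ≤ k}:
g(0) = mex{} = 0
g(1) = mex{} = 0
g(2) = mex{0} = 1
g(3) = mex{0} = 1
g(4) = mex{0,1} = 2
g(5) = mex{0,1} = 2
g(6) = mex{1,2} = 0
g(7) = mex{0,1,2} = 3
g(8) = mex{0,2} = 1
g(9) = mex{1,2,3} = 0
g(10) = mex{0,1} = 2
So g(10) = 2.
Build the Grundy sequence for row B with g(k) = mex{g(k−s) : s ∈ {2, 3, 5, 6}, s ≤ k}:
k:     0  1  2  3  4  5  6  7  8  9 10
g(k):  0  0  1  1  2  2  3  3  0  0  1
So g(10) = 1.
For row C, compute g(0), g(1), … with moves {3, 4, 5, 7}:
k:     0  1  2  3  4  5  6  7  8  9 10 11 12 13 14
g(k):  0  0  0  1  1  1  2  2  2  3  0  0  0  1  1
So g(14) = 1.
Build the Grundy sequence for row D with g(k) = mex{g(k−s) : s ∈ {2, 3, 6}, s ≤ k}:
k:     0  1  2  3  4  5  6  7  8
g(k):  0  0  1  1  2  0  3  1  2
So g(8) = 2.
By the Sprague-Grundy theorem, the Grundy value of a sum of independent games is the XOR of the component values.
Combined value = 2 XOR 1 XOR 1 XOR 2 = 0.

0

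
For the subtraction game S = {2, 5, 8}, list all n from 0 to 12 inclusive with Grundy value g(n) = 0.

Build the Grundy sequence with g(k) = mex{g(k−s) : s ∈ {2, 5, 8}, s ≤ k}:
k:     0  1  2  3  4  5  6  7  8  9 10 11 12
g(k):  0  0  1  1  0  2  1  0  2  1  0  0  1
The P-positions (g = 0) in 0..12 are 0, 1, 4, 7, 10, 11.

0, 1, 4, 7, 10, 11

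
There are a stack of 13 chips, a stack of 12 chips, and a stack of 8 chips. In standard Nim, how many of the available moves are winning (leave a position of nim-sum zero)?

Compute the nim-sum pairwise:
13 ⊕ 12 = 1
1 ⊕ 8 = 9
The overall nim-sum is X = 9. A stack of size p has a winning move iff p XOR X < p (reduce it to p XOR X).
  13: 13 XOR 9 = 4 < 13 — winning move (to 4).
  12: 12 XOR 9 = 5 < 12 — winning move (to 5).
  8: 8 XOR 9 = 1 < 8 — winning move (to 1).
That gives 3 winning moves.

3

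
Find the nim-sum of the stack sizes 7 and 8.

Nim-sum: 7 ^ 8 = 15.

15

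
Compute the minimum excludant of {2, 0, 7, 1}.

The values 0, 1, 2 are all present; 3 is the first non-negative integer missing from the set.

3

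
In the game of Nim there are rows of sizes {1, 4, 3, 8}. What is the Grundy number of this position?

14

Bitwise XOR of the heap sizes:
  0001  (1)
  0100  (4)
  0011  (3)
  1000  (8)
  ----
  1110  (14)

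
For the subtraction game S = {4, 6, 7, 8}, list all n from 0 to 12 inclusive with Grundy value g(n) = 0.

0, 1, 2, 3, 12

Build the Grundy sequence with g(k) = mex{g(k−s) : s ∈ {4, 6, 7, 8}, s ≤ k}:
k:     0  1  2  3  4  5  6  7  8  9 10 11 12
g(k):  0  0  0  0  1  1  1  1  2  2  2  2  0
The P-positions (g = 0) in 0..12 are 0, 1, 2, 3, 12.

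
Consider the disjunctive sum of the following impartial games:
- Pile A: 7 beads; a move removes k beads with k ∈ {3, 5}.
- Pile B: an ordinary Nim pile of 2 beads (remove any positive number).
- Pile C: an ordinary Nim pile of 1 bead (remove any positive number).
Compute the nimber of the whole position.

1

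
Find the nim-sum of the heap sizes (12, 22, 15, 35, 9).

63

Write each in binary and XOR column by column:
  001100  (12)
  010110  (22)
  001111  (15)
  100011  (35)
  001001  (9)
  ------
  111111  (63)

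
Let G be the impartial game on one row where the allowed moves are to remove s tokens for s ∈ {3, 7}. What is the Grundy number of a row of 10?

0

Grundy values for subtraction set {3, 7}:
k:     0  1  2  3  4  5  6  7  8  9 10
g(k):  0  0  0  1  1  1  0  2  2  1  0
So g(10) = 0.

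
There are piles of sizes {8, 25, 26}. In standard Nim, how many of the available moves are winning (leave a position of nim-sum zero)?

Nim-sum: 8 ⊕ 25 ⊕ 26 = 11.
The overall nim-sum is X = 11. A pile of size p has a winning move iff p XOR X < p (reduce it to p XOR X).
  8: 8 XOR 11 = 3 < 8 — winning move (to 3).
  25: 25 XOR 11 = 18 < 25 — winning move (to 18).
  26: 26 XOR 11 = 17 < 26 — winning move (to 17).
That gives 3 winning moves.

3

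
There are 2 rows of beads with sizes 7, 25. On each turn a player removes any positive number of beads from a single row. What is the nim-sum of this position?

Compute the nim-sum pairwise:
7 XOR 25 = 30

30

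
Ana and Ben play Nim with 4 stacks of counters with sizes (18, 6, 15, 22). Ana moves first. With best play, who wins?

Ana wins

Bitwise XOR of the heap sizes:
  10010  (18)
  00110  (6)
  01111  (15)
  10110  (22)
  -----
  01101  (13)
The nim-sum is 13 ≠ 0, so this is an N-position: the player to move can win; Ana has a winning move.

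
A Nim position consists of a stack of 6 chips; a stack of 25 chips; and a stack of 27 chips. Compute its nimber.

4

Compute the nim-sum pairwise:
6 ⊕ 25 = 31
31 ⊕ 27 = 4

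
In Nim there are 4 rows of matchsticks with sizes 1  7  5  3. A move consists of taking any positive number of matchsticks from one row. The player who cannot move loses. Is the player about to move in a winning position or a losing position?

Losing position

Nim-sum: 1 XOR 7 XOR 5 XOR 3 = 0.
The nim-sum is 0, so this is a P-position: the player to move is in a losing position under optimal play.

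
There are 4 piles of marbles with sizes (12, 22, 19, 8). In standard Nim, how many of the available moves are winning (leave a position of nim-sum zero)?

1

Compute the nim-sum pairwise:
12 ^ 22 = 26
26 ^ 19 = 9
9 ^ 8 = 1
The overall nim-sum is X = 1. A pile of size p has a winning move iff p XOR X < p (reduce it to p XOR X).
  12: 12 XOR 1 = 13 ≥ 12 — no move.
  22: 22 XOR 1 = 23 ≥ 22 — no move.
  19: 19 XOR 1 = 18 < 19 — winning move (to 18).
  8: 8 XOR 1 = 9 ≥ 8 — no move.
That gives 1 winning move.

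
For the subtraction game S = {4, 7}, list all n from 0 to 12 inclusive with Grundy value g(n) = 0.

0, 1, 2, 3, 11, 12

Compute g(0), g(1), … for moves {4, 7}:
g(0) = mex{} = 0
g(1) = mex{} = 0
g(2) = mex{} = 0
g(3) = mex{} = 0
g(4) = mex{0} = 1
g(5) = mex{0} = 1
g(6) = mex{0} = 1
g(7) = mex{0} = 1
g(8) = mex{0,1} = 2
g(9) = mex{0,1} = 2
g(10) = mex{0,1} = 2
g(11) = mex{1} = 0
g(12) = mex{1,2} = 0
The P-positions (g = 0) in 0..12 are 0, 1, 2, 3, 11, 12.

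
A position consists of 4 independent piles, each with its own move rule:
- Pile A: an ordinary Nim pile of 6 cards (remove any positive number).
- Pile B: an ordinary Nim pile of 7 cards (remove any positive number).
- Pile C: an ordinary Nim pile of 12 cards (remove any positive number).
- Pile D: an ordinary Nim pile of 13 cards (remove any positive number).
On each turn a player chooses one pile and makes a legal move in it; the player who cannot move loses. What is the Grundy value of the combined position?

0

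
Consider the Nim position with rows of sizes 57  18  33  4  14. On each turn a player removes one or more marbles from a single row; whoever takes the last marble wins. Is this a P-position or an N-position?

Compute the nim-sum pairwise:
57 XOR 18 = 43
43 XOR 33 = 10
10 XOR 4 = 14
14 XOR 14 = 0
The nim-sum is 0, so this is a P-position: the player to move is in a losing position under optimal play.

P-position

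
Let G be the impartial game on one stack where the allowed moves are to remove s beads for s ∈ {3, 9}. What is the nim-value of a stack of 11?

Compute g(0), g(1), … for moves {3, 9}:
k:     0  1  2  3  4  5  6  7  8  9 10 11
g(k):  0  0  0  1  1  1  0  0  0  1  1  1
So g(11) = 1.

1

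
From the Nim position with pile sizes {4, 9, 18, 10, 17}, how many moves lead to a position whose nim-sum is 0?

1

Nim-sum: 4 XOR 9 XOR 18 XOR 10 XOR 17 = 4.
The overall nim-sum is X = 4. A pile of size p has a winning move iff p XOR X < p (reduce it to p XOR X).
  4: 4 XOR 4 = 0 < 4 — winning move (to 0).
  9: 9 XOR 4 = 13 ≥ 9 — no move.
  18: 18 XOR 4 = 22 ≥ 18 — no move.
  10: 10 XOR 4 = 14 ≥ 10 — no move.
  17: 17 XOR 4 = 21 ≥ 17 — no move.
That gives 1 winning move.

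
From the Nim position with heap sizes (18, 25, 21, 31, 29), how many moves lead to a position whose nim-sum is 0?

Nim-sum: 18 ⊕ 25 ⊕ 21 ⊕ 31 ⊕ 29 = 28.
The overall nim-sum is X = 28. A heap of size p has a winning move iff p XOR X < p (reduce it to p XOR X).
  18: 18 XOR 28 = 14 < 18 — winning move (to 14).
  25: 25 XOR 28 = 5 < 25 — winning move (to 5).
  21: 21 XOR 28 = 9 < 21 — winning move (to 9).
  31: 31 XOR 28 = 3 < 31 — winning move (to 3).
  29: 29 XOR 28 = 1 < 29 — winning move (to 1).
That gives 5 winning moves.

5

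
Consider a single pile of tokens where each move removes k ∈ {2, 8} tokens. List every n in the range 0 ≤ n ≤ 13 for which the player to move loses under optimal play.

0, 1, 4, 5, 10, 11

Grundy values for subtraction set {2, 8}:
g(0) = mex{} = 0
g(1) = mex{} = 0
g(2) = mex{0} = 1
g(3) = mex{0} = 1
g(4) = mex{1} = 0
g(5) = mex{1} = 0
g(6) = mex{0} = 1
g(7) = mex{0} = 1
g(8) = mex{0,1} = 2
g(9) = mex{0,1} = 2
g(10) = mex{1,2} = 0
g(11) = mex{1,2} = 0
g(12) = mex{0} = 1
g(13) = mex{0} = 1
The P-positions (g = 0) in 0..13 are 0, 1, 4, 5, 10, 11.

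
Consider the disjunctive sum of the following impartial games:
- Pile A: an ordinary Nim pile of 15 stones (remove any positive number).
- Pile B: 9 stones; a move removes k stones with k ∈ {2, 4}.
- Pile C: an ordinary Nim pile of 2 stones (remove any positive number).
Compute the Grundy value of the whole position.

12

Pile A is a plain Nim pile of size 15, so its Grundy value is 15.
Build the Grundy sequence for pile B with g(k) = mex{g(k−s) : s ∈ {2, 4}, s ≤ k}:
k:     0  1  2  3  4  5  6  7  8  9
g(k):  0  0  1  1  2  2  0  0  1  1
So g(9) = 1.
Pile C is a plain Nim pile of size 2, so its Grundy value is 2.
By the Sprague-Grundy theorem, the Grundy value of a sum of independent games is the XOR of the component values.
Combined value = 15 XOR 1 XOR 2 = 12.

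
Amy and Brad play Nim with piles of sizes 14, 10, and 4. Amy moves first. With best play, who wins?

Brad wins

Nim-sum: 14 XOR 10 XOR 4 = 0.
The nim-sum is 0, so this is a P-position: the player to move is in a losing position under optimal play; Amy is about to move from it and so loses — Brad wins.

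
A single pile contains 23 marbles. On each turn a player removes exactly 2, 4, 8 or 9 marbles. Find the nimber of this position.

Grundy values for subtraction set {2, 4, 8, 9}:
k:     0  1  2  3  4  5  6  7  8  9 10 11 12 13 14 15 16 17 18 19 20 21 22 23
g(k):  0  0  1  1  2  2  0  0  1  1  2  2  0  0  1  1  2  2  0  0  1  1  2  2
So g(23) = 2.

2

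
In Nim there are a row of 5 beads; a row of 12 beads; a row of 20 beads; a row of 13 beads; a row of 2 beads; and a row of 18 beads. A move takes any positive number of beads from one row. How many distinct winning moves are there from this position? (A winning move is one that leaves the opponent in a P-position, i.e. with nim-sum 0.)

Nim-sum: 5 XOR 12 XOR 20 XOR 13 XOR 2 XOR 18 = 0.
The nim-sum is already 0, so every move leaves a nonzero nim-sum — there are no winning moves.

0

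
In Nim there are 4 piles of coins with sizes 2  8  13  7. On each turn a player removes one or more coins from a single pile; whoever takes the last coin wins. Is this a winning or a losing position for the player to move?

Losing position

In binary:
  0010  (2)
  1000  (8)
  1101  (13)
  0111  (7)
  ----
  0000  (0)
The nim-sum is 0, so this is a P-position: the player to move is in a losing position under optimal play.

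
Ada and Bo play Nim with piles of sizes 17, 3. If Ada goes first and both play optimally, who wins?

In binary:
  10001  (17)
  00011  (3)
  -----
  10010  (18)
The nim-sum is 18 ≠ 0, so this is an N-position: the player to move can win; Ada has a winning move.

Ada wins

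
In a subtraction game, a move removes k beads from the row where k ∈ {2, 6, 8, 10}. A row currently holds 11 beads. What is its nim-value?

3

Compute g(0), g(1), … for moves {2, 6, 8, 10}:
g(0) = mex{} = 0
g(1) = mex{} = 0
g(2) = mex{0} = 1
g(3) = mex{0} = 1
g(4) = mex{1} = 0
g(5) = mex{1} = 0
g(6) = mex{0} = 1
g(7) = mex{0} = 1
g(8) = mex{0,1} = 2
g(9) = mex{0,1} = 2
g(10) = mex{0,1,2} = 3
g(11) = mex{0,1,2} = 3
So g(11) = 3.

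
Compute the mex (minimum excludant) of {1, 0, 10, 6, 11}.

The values 0, 1 are all present; 2 is the first non-negative integer missing from the set.

2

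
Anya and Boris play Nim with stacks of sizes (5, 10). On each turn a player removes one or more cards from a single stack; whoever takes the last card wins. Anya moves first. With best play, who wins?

Anya wins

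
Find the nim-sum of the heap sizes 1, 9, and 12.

Nim-sum: 1 XOR 9 XOR 12 = 4.

4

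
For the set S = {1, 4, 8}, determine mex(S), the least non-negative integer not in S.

0

0 is not in the set, so the mex is 0.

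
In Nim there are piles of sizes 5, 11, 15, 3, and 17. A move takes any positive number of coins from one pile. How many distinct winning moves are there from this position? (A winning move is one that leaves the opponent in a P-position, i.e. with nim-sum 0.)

1

In binary:
  00101  (5)
  01011  (11)
  01111  (15)
  00011  (3)
  10001  (17)
  -----
  10011  (19)
The overall nim-sum is X = 19. A pile of size p has a winning move iff p XOR X < p (reduce it to p XOR X).
  5: 5 XOR 19 = 22 ≥ 5 — no move.
  11: 11 XOR 19 = 24 ≥ 11 — no move.
  15: 15 XOR 19 = 28 ≥ 15 — no move.
  3: 3 XOR 19 = 16 ≥ 3 — no move.
  17: 17 XOR 19 = 2 < 17 — winning move (to 2).
That gives 1 winning move.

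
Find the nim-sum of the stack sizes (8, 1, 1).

8

Bitwise XOR of the heap sizes:
  1000  (8)
  0001  (1)
  0001  (1)
  ----
  1000  (8)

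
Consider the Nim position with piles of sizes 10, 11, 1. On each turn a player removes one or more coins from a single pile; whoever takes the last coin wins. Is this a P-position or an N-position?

Nim-sum: 10 ⊕ 11 ⊕ 1 = 0.
The nim-sum is 0, so this is a P-position: the player to move is in a losing position under optimal play.

P-position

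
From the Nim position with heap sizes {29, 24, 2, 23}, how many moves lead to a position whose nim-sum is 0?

3

Nim-sum: 29 XOR 24 XOR 2 XOR 23 = 16.
The overall nim-sum is X = 16. A heap of size p has a winning move iff p XOR X < p (reduce it to p XOR X).
  29: 29 XOR 16 = 13 < 29 — winning move (to 13).
  24: 24 XOR 16 = 8 < 24 — winning move (to 8).
  2: 2 XOR 16 = 18 ≥ 2 — no move.
  23: 23 XOR 16 = 7 < 23 — winning move (to 7).
That gives 3 winning moves.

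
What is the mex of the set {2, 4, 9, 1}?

0

0 is not in the set, so the mex is 0.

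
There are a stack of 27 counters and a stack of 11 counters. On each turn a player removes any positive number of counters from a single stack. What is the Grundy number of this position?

16

Nim-sum: 27 XOR 11 = 16.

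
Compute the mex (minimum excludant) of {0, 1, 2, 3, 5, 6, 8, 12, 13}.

4

The values 0, 1, 2, 3 are all present; 4 is the first non-negative integer missing from the set.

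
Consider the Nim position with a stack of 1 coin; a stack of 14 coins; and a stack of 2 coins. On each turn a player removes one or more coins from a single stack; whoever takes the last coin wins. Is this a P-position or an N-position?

Write each in binary and XOR column by column:
  0001  (1)
  1110  (14)
  0010  (2)
  ----
  1101  (13)
The nim-sum is 13 ≠ 0, so this is an N-position: the player to move can win.

N-position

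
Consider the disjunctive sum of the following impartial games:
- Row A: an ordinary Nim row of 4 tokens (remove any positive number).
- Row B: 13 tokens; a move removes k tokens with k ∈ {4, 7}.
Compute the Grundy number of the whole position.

Row A is a plain Nim row of size 4, so its Grundy value is 4.
For row B, compute g(0), g(1), … with moves {4, 7}:
g(0) = mex{} = 0
g(1) = mex{} = 0
g(2) = mex{} = 0
g(3) = mex{} = 0
g(4) = mex{0} = 1
g(5) = mex{0} = 1
g(6) = mex{0} = 1
g(7) = mex{0} = 1
g(8) = mex{0,1} = 2
g(9) = mex{0,1} = 2
g(10) = mex{0,1} = 2
g(11) = mex{1} = 0
g(12) = mex{1,2} = 0
g(13) = mex{1,2} = 0
So g(13) = 0.
By the Sprague-Grundy theorem, the Grundy value of a sum of independent games is the XOR of the component values.
Combined value = 4 ⊕ 0 = 4.

4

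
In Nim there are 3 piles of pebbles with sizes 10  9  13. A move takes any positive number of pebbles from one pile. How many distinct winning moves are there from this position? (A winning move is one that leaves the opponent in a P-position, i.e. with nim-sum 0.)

3

In binary:
  1010  (10)
  1001  (9)
  1101  (13)
  ----
  1110  (14)
The overall nim-sum is X = 14. A pile of size p has a winning move iff p XOR X < p (reduce it to p XOR X).
  10: 10 XOR 14 = 4 < 10 — winning move (to 4).
  9: 9 XOR 14 = 7 < 9 — winning move (to 7).
  13: 13 XOR 14 = 3 < 13 — winning move (to 3).
That gives 3 winning moves.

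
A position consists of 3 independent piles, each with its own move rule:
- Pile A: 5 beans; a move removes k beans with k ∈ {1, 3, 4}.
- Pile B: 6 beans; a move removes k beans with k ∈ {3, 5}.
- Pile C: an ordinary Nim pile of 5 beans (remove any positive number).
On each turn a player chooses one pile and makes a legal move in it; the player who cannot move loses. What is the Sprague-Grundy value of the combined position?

4

Build the Grundy sequence for pile A with g(k) = mex{g(k−s) : s ∈ {1, 3, 4}, s ≤ k}:
k:     0  1  2  3  4  5
g(k):  0  1  0  1  2  3
So g(5) = 3.
Build the Grundy sequence for pile B with g(k) = mex{g(k−s) : s ∈ {3, 5}, s ≤ k}:
g(0) = mex{} = 0
g(1) = mex{} = 0
g(2) = mex{} = 0
g(3) = mex{0} = 1
g(4) = mex{0} = 1
g(5) = mex{0} = 1
g(6) = mex{0,1} = 2
So g(6) = 2.
Pile C is a plain Nim pile of size 5, so its Grundy value is 5.
By the Sprague-Grundy theorem, the Grundy value of a sum of independent games is the XOR of the component values.
Combined value = 3 XOR 2 XOR 5 = 4.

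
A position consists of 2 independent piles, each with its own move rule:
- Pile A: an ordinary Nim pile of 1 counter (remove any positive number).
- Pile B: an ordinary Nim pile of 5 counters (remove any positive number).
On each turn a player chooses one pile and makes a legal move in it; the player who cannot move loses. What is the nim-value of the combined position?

4

Pile A is a plain Nim pile of size 1, so its Grundy value is 1.
Pile B is a plain Nim pile of size 5, so its Grundy value is 5.
The value of a disjunctive sum is the nim-sum of the parts.
Combined value = 1 ⊕ 5 = 4.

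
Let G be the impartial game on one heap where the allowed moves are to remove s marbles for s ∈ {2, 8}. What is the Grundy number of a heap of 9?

2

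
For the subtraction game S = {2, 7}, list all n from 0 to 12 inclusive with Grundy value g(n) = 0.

Grundy values for subtraction set {2, 7}:
k:     0  1  2  3  4  5  6  7  8  9 10 11 12
g(k):  0  0  1  1  0  0  1  1  2  0  0  1  1
The P-positions (g = 0) in 0..12 are 0, 1, 4, 5, 9, 10.

0, 1, 4, 5, 9, 10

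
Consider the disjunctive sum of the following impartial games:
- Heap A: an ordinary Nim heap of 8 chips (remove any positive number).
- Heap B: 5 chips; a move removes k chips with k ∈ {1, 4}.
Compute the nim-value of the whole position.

8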